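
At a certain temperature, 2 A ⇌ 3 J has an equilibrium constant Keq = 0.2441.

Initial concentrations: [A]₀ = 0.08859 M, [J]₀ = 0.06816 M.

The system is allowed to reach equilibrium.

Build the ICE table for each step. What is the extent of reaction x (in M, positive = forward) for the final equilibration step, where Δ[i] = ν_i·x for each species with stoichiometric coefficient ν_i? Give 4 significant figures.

x = 0.0113 M

Q₀ = 0.04035 vs Keq = 0.2441 ⇒ Q<K, forward
Step 1:
                    A           J
  Initial     0.08859     0.06816
  Change      -0.0226      0.0339
  Equil       0.06599      0.1021
  solve Keq expr → x = 0.0113; check Q = 0.2441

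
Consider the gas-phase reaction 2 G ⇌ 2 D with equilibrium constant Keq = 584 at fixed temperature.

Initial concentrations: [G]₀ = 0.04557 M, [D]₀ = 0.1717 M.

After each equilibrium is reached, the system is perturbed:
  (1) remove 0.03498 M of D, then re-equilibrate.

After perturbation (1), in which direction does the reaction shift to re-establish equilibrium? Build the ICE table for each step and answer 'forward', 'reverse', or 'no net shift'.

Q₀ = 14.2 vs Keq = 584 ⇒ Q<K, forward
Step 1:
                  G         D
  Initial   0.04557    0.1717
  Change   -0.03694   0.03694
  Equil    0.008633    0.2086
  solve Keq expr → x = 0.01847; check Q = 584
Then remove 0.03498 M of D.
Step 2:
                  G         D
  Initial  0.008633    0.1737
  Change   -0.00139   0.00139
  Equil    0.007243     0.175
  solve Keq expr → x = 6.9498e-04; check Q = 584

Direction: forward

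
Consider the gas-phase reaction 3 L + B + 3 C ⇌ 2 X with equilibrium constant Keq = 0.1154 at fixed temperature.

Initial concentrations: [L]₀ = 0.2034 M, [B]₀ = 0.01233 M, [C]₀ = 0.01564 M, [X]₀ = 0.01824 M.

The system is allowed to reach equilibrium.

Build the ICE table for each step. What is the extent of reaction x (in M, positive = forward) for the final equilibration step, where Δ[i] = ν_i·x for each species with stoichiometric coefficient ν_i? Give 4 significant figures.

x = -0.009096 M

Q₀ = 8.3815e+05 vs Keq = 0.1154 ⇒ Q>K, reverse
Step 1:
                    L           B           C           X
  Initial      0.2034     0.01233     0.01564     0.01824
  Change      0.02729    0.009096     0.02729    -0.01819
  Equil        0.2307     0.02143     0.04293  4.8999e-05
  solve Keq expr → x = -0.009096; check Q = 0.1154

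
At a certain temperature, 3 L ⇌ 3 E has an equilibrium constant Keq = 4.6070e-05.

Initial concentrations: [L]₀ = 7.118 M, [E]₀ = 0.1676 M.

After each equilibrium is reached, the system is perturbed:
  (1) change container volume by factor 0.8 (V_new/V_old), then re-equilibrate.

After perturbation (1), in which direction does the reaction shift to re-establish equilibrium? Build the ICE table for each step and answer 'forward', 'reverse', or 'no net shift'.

Direction: no net shift

Q₀ = 1.3054e-05 vs Keq = 4.6070e-05 ⇒ Q<K, forward
Step 1:
                  L         E
  init        7.118    0.1676
  Δ        -0.08454   0.08454
  eq          7.033    0.2521
  solve Keq expr → x = 0.02818; check Q = 4.6070e-05
Then change container volume by factor 0.8 (V_new/V_old).
Step 2:
                  L         E
  init        8.792    0.3152
  Δ               0         0
  eq          8.792    0.3152
  solve Keq expr → x = 0; check Q = 4.6070e-05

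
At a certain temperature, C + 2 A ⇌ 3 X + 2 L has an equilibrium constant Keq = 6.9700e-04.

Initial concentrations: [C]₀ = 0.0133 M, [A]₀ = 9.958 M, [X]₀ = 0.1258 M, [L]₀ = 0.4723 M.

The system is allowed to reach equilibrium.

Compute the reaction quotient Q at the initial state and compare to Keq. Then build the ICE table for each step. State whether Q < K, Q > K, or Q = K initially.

Q₀ = 3.3673e-04 vs Keq = 6.9700e-04 ⇒ Q<K, forward
Step 1:
                   C          A          X          L
  init        0.0133      9.958     0.1258     0.4723
  Δ        -0.004334  -0.008668      0.013   0.008668
  eq        0.008966      9.949     0.1388      0.481
  solve Keq expr → x = 0.004334; check Q = 6.9700e-04

Q₀ = 3.3673e-04; Q < K (proceeds forward)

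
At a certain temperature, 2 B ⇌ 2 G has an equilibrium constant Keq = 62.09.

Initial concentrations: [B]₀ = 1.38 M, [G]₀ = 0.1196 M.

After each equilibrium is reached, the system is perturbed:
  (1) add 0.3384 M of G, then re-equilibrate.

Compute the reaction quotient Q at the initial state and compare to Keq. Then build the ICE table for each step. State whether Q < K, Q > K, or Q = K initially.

Q₀ = 0.007511; Q < K (proceeds forward)

Q₀ = 0.007511 vs Keq = 62.09 ⇒ Q<K, forward
Step 1:
                    B           G
  init           1.38      0.1196
  Δ            -1.211       1.211
  eq           0.1689       1.331
  solve Keq expr → x = 0.6056; check Q = 62.09
Then add 0.3384 M of G.
Step 2:
                    B           G
  init         0.1689       1.669
  Δ           0.03811    -0.03811
  eq            0.207       1.631
  solve Keq expr → x = -0.01905; check Q = 62.09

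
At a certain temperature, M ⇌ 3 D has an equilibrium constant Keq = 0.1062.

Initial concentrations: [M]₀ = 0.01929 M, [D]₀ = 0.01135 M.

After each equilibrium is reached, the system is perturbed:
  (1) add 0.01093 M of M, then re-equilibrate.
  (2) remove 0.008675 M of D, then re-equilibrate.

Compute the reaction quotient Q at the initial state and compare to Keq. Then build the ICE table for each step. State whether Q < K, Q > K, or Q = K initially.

Q₀ = 7.5798e-05 vs Keq = 0.1062 ⇒ Q<K, forward
Step 1:
                    M           D
  Initial     0.01929     0.01135
  Change     -0.01701     0.05102
  Equil      0.002284     0.06237
  solve Keq expr → x = 0.01701; check Q = 0.1062
Then add 0.01093 M of M.
Step 2:
                    M           D
  Initial     0.01321     0.06237
  Change    -0.007474     0.02242
  Equil       0.00574     0.08479
  solve Keq expr → x = 0.007474; check Q = 0.1062
Then remove 0.008675 M of D.
Step 3:
                    M           D
  Initial     0.00574     0.07612
  Change     -0.00105    0.003151
  Equil       0.00469     0.07927
  solve Keq expr → x = 0.00105; check Q = 0.1062

Q₀ = 7.5798e-05; Q < K (proceeds forward)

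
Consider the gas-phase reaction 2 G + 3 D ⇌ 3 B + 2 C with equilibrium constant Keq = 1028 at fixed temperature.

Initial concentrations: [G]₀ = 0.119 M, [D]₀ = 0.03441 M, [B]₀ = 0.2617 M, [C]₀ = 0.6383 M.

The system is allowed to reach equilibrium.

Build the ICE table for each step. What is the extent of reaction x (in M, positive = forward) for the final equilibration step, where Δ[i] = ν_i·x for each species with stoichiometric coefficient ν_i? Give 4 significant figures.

Q₀ = 1.2656e+04 vs Keq = 1028 ⇒ Q>K, reverse
Step 1:
                    G           D           B           C
  I             0.119     0.03441      0.2617      0.6383
  C           0.01898     0.02847    -0.02847    -0.01898
  E             0.138     0.06288      0.2332      0.6193
  solve Keq expr → x = -0.00949; check Q = 1028

x = -0.00949 M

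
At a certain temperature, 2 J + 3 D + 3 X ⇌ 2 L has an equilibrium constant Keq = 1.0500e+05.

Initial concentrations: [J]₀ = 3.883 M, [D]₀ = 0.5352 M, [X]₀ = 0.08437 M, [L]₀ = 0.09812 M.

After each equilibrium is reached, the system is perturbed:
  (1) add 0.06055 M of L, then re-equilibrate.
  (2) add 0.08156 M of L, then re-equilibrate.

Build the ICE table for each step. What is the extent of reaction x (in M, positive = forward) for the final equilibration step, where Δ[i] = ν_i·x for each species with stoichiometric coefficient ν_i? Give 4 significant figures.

x = -5.2782e-04 M

Q₀ = 6.935 vs Keq = 1.0500e+05 ⇒ Q<K, forward
Step 1:
                   J          D          X          L
  I            3.883     0.5352    0.08437    0.09812
  C         -0.05266   -0.07899   -0.07899    0.05266
  E             3.83     0.4562   0.005377     0.1508
  solve Keq expr → x = 0.02633; check Q = 1.0500e+05
Then add 0.06055 M of L.
Step 2:
                   J          D          X          L
  I             3.83     0.4562   0.005377     0.2113
  C       8.7870e-04   0.001318   0.001318 -8.7870e-04
  E            3.831     0.4575   0.006695     0.2105
  solve Keq expr → x = -4.3935e-04; check Q = 1.0500e+05
Then add 0.08156 M of L.
Step 3:
                   J          D          X          L
  I            3.831     0.4575   0.006695      0.292
  C         0.001056   0.001583   0.001583  -0.001056
  E            3.832     0.4591   0.008278      0.291
  solve Keq expr → x = -5.2782e-04; check Q = 1.0500e+05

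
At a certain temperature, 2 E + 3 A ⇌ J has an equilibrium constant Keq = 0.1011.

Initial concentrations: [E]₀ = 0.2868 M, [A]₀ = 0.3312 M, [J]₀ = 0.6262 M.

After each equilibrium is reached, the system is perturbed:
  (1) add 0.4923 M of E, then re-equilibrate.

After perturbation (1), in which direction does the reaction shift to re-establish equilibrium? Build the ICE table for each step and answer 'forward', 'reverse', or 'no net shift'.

Q₀ = 209.5 vs Keq = 0.1011 ⇒ Q>K, reverse
Step 1:
                   E          A          J
  I           0.2868     0.3312     0.6262
  C           0.7089      1.063    -0.3544
  E           0.9957      1.394     0.2718
  solve Keq expr → x = -0.3544; check Q = 0.1011
Then add 0.4923 M of E.
Step 2:
                   E          A          J
  I            1.488      1.394     0.2718
  C          -0.1232    -0.1848    0.06159
  E            1.365       1.21     0.3334
  solve Keq expr → x = 0.06159; check Q = 0.1011

Direction: forward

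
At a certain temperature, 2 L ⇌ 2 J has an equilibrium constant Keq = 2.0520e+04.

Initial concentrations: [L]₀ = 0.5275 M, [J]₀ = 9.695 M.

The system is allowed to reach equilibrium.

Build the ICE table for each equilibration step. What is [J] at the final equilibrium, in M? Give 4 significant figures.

[J]_eq = 10.15 M

Q₀ = 337.8 vs Keq = 2.0520e+04 ⇒ Q<K, forward
Step 1:
                    L           J
  I            0.5275       9.695
  C           -0.4566      0.4566
  E           0.07087       10.15
  solve Keq expr → x = 0.2283; check Q = 2.0520e+04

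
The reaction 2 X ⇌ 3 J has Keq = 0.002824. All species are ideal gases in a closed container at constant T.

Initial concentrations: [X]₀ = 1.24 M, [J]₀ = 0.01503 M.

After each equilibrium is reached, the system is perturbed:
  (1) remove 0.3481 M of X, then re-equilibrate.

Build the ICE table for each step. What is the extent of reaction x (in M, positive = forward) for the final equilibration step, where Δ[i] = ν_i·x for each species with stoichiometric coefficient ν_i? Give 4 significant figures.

x = -0.01036 M

Q₀ = 2.2082e-06 vs Keq = 0.002824 ⇒ Q<K, forward
Step 1:
                    X           J
  I              1.24     0.01503
  C          -0.09322      0.1398
  E             1.147      0.1549
  solve Keq expr → x = 0.04661; check Q = 0.002824
Then remove 0.3481 M of X.
Step 2:
                    X           J
  I            0.7987      0.1549
  C           0.02073    -0.03109
  E            0.8194      0.1238
  solve Keq expr → x = -0.01036; check Q = 0.002824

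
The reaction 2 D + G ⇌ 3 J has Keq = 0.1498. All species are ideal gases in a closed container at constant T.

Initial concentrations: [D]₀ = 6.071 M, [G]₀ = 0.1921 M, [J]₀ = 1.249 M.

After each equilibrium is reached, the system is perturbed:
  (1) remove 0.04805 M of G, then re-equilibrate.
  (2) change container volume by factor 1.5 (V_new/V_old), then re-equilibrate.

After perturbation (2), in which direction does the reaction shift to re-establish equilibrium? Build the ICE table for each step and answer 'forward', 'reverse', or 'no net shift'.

Q₀ = 0.2752 vs Keq = 0.1498 ⇒ Q>K, reverse
Step 1:
                  D         G         J
  Initial     6.071    0.1921     1.249
  Change    0.09388   0.04694   -0.1408
  Equil       6.165     0.239     1.108
  solve Keq expr → x = -0.04694; check Q = 0.1498
Then remove 0.04805 M of G.
Step 2:
                  D         G         J
  Initial     6.165     0.191     1.108
  Change    0.03211   0.01605  -0.04816
  Equil       6.197     0.207      1.06
  solve Keq expr → x = -0.01605; check Q = 0.1498
Then change container volume by factor 1.5 (V_new/V_old).
Step 3:
                  D         G         J
  Initial     4.131     0.138    0.7067
  Change          0         0         0
  Equil       4.131     0.138    0.7067
  solve Keq expr → x = 0; check Q = 0.1498

Direction: no net shift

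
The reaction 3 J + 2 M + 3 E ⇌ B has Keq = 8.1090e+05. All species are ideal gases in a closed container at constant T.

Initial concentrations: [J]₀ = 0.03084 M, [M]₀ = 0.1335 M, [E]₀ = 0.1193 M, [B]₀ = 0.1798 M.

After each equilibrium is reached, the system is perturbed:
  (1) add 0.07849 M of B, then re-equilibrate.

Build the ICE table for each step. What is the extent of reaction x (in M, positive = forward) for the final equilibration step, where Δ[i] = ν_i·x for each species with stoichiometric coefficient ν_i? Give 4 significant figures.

Q₀ = 2.0256e+08 vs Keq = 8.1090e+05 ⇒ Q>K, reverse
Step 1:
                   J          M          E          B
  I          0.03084     0.1335     0.1193     0.1798
  C          0.06718    0.04479    0.06718   -0.02239
  E          0.09802     0.1783     0.1865     0.1574
  solve Keq expr → x = -0.02239; check Q = 8.1090e+05
Then add 0.07849 M of B.
Step 2:
                   J          M          E          B
  I          0.09802     0.1783     0.1865     0.2359
  C         0.007483   0.004989   0.007483  -0.002494
  E           0.1055     0.1833      0.194     0.2334
  solve Keq expr → x = -0.002494; check Q = 8.1090e+05

x = -0.002494 M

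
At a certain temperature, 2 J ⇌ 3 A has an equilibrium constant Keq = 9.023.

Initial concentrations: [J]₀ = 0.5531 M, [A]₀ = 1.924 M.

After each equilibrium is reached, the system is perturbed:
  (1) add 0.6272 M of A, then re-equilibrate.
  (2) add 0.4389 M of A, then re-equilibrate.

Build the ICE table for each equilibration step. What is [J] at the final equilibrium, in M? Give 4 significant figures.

Q₀ = 23.28 vs Keq = 9.023 ⇒ Q>K, reverse
Step 1:
                  J         A
  Initial    0.5531     1.924
  Change     0.1673    -0.251
  Equil      0.7204     1.673
  solve Keq expr → x = -0.08366; check Q = 9.023
Then add 0.6272 M of A.
Step 2:
                  J         A
  Initial    0.7204       2.3
  Change     0.2104   -0.3156
  Equil      0.9308     1.985
  solve Keq expr → x = -0.1052; check Q = 9.023
Then add 0.4389 M of A.
Step 3:
                  J         A
  Initial    0.9308     2.424
  Change     0.1521   -0.2282
  Equil       1.083     2.195
  solve Keq expr → x = -0.07606; check Q = 9.023

[J]_eq = 1.083 M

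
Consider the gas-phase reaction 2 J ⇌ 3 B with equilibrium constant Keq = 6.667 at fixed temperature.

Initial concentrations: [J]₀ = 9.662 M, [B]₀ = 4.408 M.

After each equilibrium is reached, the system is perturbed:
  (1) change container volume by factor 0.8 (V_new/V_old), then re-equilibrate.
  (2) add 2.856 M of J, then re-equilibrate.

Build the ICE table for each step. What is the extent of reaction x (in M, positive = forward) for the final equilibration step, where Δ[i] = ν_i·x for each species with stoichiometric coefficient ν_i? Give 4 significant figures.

Q₀ = 0.9175 vs Keq = 6.667 ⇒ Q<K, forward
Step 1:
                  J         B
  Initial     9.662     4.408
  Change     -1.956     2.935
  Equil       7.706     7.343
  solve Keq expr → x = 0.9782; check Q = 6.667
Then change container volume by factor 0.8 (V_new/V_old).
Step 2:
                  J         B
  Initial     9.632     9.178
  Change     0.3153    -0.473
  Equil       9.947     8.705
  solve Keq expr → x = -0.1577; check Q = 6.667
Then add 2.856 M of J.
Step 3:
                  J         B
  Initial      12.8     8.705
  Change    -0.7812     1.172
  Equil       12.02     9.877
  solve Keq expr → x = 0.3906; check Q = 6.667

x = 0.3906 M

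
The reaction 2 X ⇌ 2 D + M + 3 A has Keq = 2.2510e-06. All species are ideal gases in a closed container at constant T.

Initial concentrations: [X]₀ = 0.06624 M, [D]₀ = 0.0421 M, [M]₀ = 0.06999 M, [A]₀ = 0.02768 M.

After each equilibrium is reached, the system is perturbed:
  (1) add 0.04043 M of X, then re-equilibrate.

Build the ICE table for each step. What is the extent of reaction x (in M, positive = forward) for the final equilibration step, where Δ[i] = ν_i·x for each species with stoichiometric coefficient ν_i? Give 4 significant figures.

Q₀ = 5.9959e-07 vs Keq = 2.2510e-06 ⇒ Q<K, forward
Step 1:
                   X          D          M          A
  I          0.06624     0.0421    0.06999    0.02768
  C        -0.005902   0.005902   0.002951   0.008853
  E          0.06034      0.048    0.07294    0.03653
  solve Keq expr → x = 0.002951; check Q = 2.2510e-06
Then add 0.04043 M of X.
Step 2:
                   X          D          M          A
  I           0.1008      0.048    0.07294    0.03653
  C        -0.005795   0.005795   0.002898   0.008693
  E          0.09497     0.0538    0.07584    0.04523
  solve Keq expr → x = 0.002898; check Q = 2.2510e-06

x = 0.002898 M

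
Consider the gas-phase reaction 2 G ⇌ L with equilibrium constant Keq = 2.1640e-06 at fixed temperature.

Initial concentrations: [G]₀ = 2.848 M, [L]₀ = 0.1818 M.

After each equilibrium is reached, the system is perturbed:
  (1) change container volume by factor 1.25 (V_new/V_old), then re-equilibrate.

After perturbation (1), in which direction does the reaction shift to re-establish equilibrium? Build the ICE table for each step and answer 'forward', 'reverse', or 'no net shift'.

Direction: reverse

Q₀ = 0.02241 vs Keq = 2.1640e-06 ⇒ Q>K, reverse
Step 1:
                   G          L
  init         2.848     0.1818
  Δ           0.3636    -0.1818
  eq           3.212 2.2320e-05
  solve Keq expr → x = -0.1818; check Q = 2.1640e-06
Then change container volume by factor 1.25 (V_new/V_old).
Step 2:
                   G          L
  init         2.569 1.7856e-05
  Δ       7.1421e-06 -3.5711e-06
  eq           2.569 1.4285e-05
  solve Keq expr → x = -3.5711e-06; check Q = 2.1640e-06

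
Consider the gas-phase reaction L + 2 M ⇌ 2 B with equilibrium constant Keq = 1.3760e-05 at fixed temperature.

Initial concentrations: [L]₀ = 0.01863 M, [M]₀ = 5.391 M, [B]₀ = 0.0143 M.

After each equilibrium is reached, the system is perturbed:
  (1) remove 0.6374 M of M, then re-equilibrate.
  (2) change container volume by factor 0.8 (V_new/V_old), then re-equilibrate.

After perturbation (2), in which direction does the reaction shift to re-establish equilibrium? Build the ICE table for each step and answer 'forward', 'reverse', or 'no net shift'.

Q₀ = 3.7768e-04 vs Keq = 1.3760e-05 ⇒ Q>K, reverse
Step 1:
                  L         M         B
  I         0.01863     5.391    0.0143
  C        0.005591   0.01118  -0.01118
  E         0.02422     5.402  0.003119
  solve Keq expr → x = -0.005591; check Q = 1.3760e-05
Then remove 0.6374 M of M.
Step 2:
                  L         M         B
  I         0.02422     4.765  0.003119
  C       1.7881e-04 3.5763e-04 -3.5763e-04
  E          0.0244     4.765  0.002761
  solve Keq expr → x = -1.7881e-04; check Q = 1.3760e-05
Then change container volume by factor 0.8 (V_new/V_old).
Step 3:
                  L         M         B
  I          0.0305     5.956  0.003451
  C       -1.9731e-04 -3.9462e-04 3.9462e-04
  E          0.0303     5.956  0.003846
  solve Keq expr → x = 1.9731e-04; check Q = 1.3760e-05

Direction: forward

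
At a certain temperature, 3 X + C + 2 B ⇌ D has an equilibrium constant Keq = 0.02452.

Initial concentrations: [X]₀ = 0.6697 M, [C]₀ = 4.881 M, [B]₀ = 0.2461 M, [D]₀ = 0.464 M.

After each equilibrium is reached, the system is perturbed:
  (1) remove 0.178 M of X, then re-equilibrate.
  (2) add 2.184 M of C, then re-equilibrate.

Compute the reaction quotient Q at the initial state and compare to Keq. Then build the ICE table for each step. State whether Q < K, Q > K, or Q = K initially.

Q₀ = 5.226 vs Keq = 0.02452 ⇒ Q>K, reverse
Step 1:
                    X           C           B           D
  init         0.6697       4.881      0.2461       0.464
  Δ            0.7619       0.254      0.5079      -0.254
  eq            1.432       5.135       0.754        0.21
  solve Keq expr → x = -0.254; check Q = 0.02452
Then remove 0.178 M of X.
Step 2:
                    X           C           B           D
  init          1.254       5.135       0.754        0.21
  Δ           0.06878     0.02293     0.04585    -0.02293
  eq            1.322       5.158      0.7999      0.1871
  solve Keq expr → x = -0.02293; check Q = 0.02452
Then add 2.184 M of C.
Step 3:
                    X           C           B           D
  init          1.322       7.342      0.7999      0.1871
  Δ          -0.06119     -0.0204    -0.04079      0.0204
  eq            1.261       7.321      0.7591      0.2075
  solve Keq expr → x = 0.0204; check Q = 0.02452

Q₀ = 5.226; Q > K (proceeds reverse)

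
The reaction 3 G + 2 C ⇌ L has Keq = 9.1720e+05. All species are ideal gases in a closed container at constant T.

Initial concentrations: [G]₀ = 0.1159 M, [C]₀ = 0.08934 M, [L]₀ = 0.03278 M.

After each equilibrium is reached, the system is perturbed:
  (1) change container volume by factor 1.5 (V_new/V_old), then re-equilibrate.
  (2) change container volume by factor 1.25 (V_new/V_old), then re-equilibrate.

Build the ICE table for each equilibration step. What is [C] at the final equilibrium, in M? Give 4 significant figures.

Q₀ = 2638 vs Keq = 9.1720e+05 ⇒ Q<K, forward
Step 1:
                   G          C          L
  Initial     0.1159    0.08934    0.03278
  Change    -0.07938   -0.05292    0.02646
  Equil      0.03652    0.03642    0.05924
  solve Keq expr → x = 0.02646; check Q = 9.1720e+05
Then change container volume by factor 1.5 (V_new/V_old).
Step 2:
                   G          C          L
  Initial    0.02435    0.02428    0.03949
  Change     0.01012   0.006743  -0.003372
  Equil      0.03446    0.03102    0.03612
  solve Keq expr → x = -0.003372; check Q = 9.1720e+05
Then change container volume by factor 1.25 (V_new/V_old).
Step 3:
                   G          C          L
  Initial    0.02757    0.02482     0.0289
  Change    0.005538   0.003692  -0.001846
  Equil      0.03311    0.02851    0.02705
  solve Keq expr → x = -0.001846; check Q = 9.1720e+05

[C]_eq = 0.02851 M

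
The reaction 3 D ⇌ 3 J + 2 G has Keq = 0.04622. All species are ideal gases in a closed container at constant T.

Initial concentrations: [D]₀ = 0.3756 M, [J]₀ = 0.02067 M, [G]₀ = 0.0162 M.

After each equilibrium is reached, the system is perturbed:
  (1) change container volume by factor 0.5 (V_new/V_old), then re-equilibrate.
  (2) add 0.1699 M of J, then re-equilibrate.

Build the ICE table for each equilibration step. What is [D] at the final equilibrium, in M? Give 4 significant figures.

[D]_eq = 0.4799 M

Q₀ = 4.3740e-08 vs Keq = 0.04622 ⇒ Q<K, forward
Step 1:
                    D           J           G
  I            0.3756     0.02067      0.0162
  C            -0.201       0.201       0.134
  E            0.1746      0.2217      0.1502
  solve Keq expr → x = 0.06701; check Q = 0.04622
Then change container volume by factor 0.5 (V_new/V_old).
Step 2:
                    D           J           G
  I            0.3491      0.4434      0.3004
  C           0.06927    -0.06927    -0.04618
  E            0.4184      0.3741      0.2543
  solve Keq expr → x = -0.02309; check Q = 0.04622
Then add 0.1699 M of J.
Step 3:
                    D           J           G
  I            0.4184       0.544      0.2543
  C           0.06151    -0.06151    -0.04101
  E            0.4799      0.4825      0.2133
  solve Keq expr → x = -0.0205; check Q = 0.04622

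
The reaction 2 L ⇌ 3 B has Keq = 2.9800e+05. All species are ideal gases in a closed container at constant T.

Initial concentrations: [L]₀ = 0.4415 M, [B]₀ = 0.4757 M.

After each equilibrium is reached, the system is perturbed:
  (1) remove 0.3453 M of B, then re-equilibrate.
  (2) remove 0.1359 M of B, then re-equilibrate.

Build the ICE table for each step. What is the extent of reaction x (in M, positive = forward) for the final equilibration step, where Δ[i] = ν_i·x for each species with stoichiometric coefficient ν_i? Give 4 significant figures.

Q₀ = 0.5523 vs Keq = 2.9800e+05 ⇒ Q<K, forward
Step 1:
                  L         B
  init       0.4415    0.4757
  Δ         -0.4393    0.6589
  eq       0.002214     1.135
  solve Keq expr → x = 0.2196; check Q = 2.9800e+05
Then remove 0.3453 M of B.
Step 2:
                  L         B
  init     0.002214    0.7893
  Δ       -9.2595e-04  0.001389
  eq       0.001288    0.7907
  solve Keq expr → x = 4.6298e-04; check Q = 2.9800e+05
Then remove 0.1359 M of B.
Step 3:
                  L         B
  init     0.001288    0.6548
  Δ       -3.1630e-04 4.7445e-04
  eq      9.7173e-04    0.6553
  solve Keq expr → x = 1.5815e-04; check Q = 2.9800e+05

x = 1.5815e-04 M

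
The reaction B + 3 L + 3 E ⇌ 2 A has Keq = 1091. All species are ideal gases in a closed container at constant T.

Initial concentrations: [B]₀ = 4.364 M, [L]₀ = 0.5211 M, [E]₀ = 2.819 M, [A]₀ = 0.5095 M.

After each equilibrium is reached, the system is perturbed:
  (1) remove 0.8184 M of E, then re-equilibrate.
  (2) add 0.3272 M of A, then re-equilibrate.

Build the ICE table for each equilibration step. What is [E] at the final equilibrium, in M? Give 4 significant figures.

Q₀ = 0.01877 vs Keq = 1091 ⇒ Q<K, forward
Step 1:
                   B          L          E          A
  init         4.364     0.5211      2.819     0.5095
  Δ           -0.166     -0.498     -0.498      0.332
  eq           4.198    0.02312      2.321     0.8415
  solve Keq expr → x = 0.166; check Q = 1091
Then remove 0.8184 M of E.
Step 2:
                   B          L          E          A
  init         4.198    0.02312      1.503     0.8415
  Δ         0.004024    0.01207    0.01207  -0.008048
  eq           4.202     0.0352      1.515     0.8334
  solve Keq expr → x = -0.004024; check Q = 1091
Then add 0.3272 M of A.
Step 3:
                   B          L          E          A
  init         4.202     0.0352      1.515      1.161
  Δ         0.002769   0.008307   0.008307  -0.005538
  eq           4.205     0.0435      1.523      1.155
  solve Keq expr → x = -0.002769; check Q = 1091

[E]_eq = 1.523 M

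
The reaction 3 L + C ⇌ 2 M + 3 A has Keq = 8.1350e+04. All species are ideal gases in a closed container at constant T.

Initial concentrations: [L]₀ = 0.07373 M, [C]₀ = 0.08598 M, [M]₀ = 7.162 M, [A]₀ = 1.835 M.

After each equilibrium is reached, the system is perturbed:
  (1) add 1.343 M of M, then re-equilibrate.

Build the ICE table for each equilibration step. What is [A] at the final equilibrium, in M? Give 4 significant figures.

Q₀ = 9.1970e+06 vs Keq = 8.1350e+04 ⇒ Q>K, reverse
Step 1:
                  L         C         M         A
  init      0.07373   0.08598     7.162     1.835
  Δ          0.1893   0.06309   -0.1262   -0.1893
  eq          0.263    0.1491     7.036     1.646
  solve Keq expr → x = -0.06309; check Q = 8.1350e+04
Then add 1.343 M of M.
Step 2:
                  L         C         M         A
  init        0.263    0.1491     8.379     1.646
  Δ         0.02313  0.007709  -0.01542  -0.02313
  eq         0.2861    0.1568     8.363     1.623
  solve Keq expr → x = -0.007709; check Q = 8.1350e+04

[A]_eq = 1.623 M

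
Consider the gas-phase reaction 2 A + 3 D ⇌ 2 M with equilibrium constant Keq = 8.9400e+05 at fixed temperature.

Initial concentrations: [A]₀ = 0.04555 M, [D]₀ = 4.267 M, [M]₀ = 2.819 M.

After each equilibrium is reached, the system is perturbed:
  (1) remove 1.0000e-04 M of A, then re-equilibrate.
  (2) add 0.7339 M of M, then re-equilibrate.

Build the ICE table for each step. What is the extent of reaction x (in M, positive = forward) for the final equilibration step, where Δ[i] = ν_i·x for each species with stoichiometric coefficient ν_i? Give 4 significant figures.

Q₀ = 49.3 vs Keq = 8.9400e+05 ⇒ Q<K, forward
Step 1:
                    A           D           M
  init        0.04555       4.267       2.819
  Δ           -0.0452     -0.0678      0.0452
  eq       3.5203e-04       4.199       2.864
  solve Keq expr → x = 0.0226; check Q = 8.9400e+05
Then remove 1.0000e-04 M of A.
Step 2:
                    A           D           M
  init     2.5203e-04       4.199       2.864
  Δ        9.9969e-05  1.4995e-04 -9.9969e-05
  eq       3.5200e-04       4.199       2.864
  solve Keq expr → x = -4.9984e-05; check Q = 8.9400e+05
Then add 0.7339 M of M.
Step 3:
                    A           D           M
  init     3.5200e-04       4.199       3.598
  Δ        9.0165e-05  1.3525e-04 -9.0165e-05
  eq       4.4217e-04       4.199       3.598
  solve Keq expr → x = -4.5083e-05; check Q = 8.9400e+05

x = -4.5083e-05 M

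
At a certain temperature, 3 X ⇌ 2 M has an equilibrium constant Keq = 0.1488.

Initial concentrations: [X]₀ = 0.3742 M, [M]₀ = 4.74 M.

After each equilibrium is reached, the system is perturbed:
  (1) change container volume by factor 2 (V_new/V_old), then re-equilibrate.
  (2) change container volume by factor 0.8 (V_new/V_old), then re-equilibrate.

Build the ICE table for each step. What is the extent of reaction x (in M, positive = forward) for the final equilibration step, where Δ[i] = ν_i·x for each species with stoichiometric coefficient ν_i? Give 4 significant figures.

Q₀ = 428.8 vs Keq = 0.1488 ⇒ Q>K, reverse
Step 1:
                   X          M
  Initial     0.3742       4.74
  Change         3.2     -2.133
  Equil        3.574      2.607
  solve Keq expr → x = -1.067; check Q = 0.1488
Then change container volume by factor 2 (V_new/V_old).
Step 2:
                   X          M
  Initial      1.787      1.303
  Change      0.2601    -0.1734
  Equil        2.047       1.13
  solve Keq expr → x = -0.0867; check Q = 0.1488
Then change container volume by factor 0.8 (V_new/V_old).
Step 3:
                   X          M
  Initial      2.559      1.412
  Change     -0.1053    0.07022
  Equil        2.454      1.483
  solve Keq expr → x = 0.03511; check Q = 0.1488

x = 0.03511 M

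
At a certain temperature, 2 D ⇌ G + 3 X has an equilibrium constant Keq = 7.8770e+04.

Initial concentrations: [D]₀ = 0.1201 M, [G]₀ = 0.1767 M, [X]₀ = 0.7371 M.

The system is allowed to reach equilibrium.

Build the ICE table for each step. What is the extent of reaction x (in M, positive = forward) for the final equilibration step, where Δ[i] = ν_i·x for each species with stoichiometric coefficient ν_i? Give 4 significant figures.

Q₀ = 4.906 vs Keq = 7.8770e+04 ⇒ Q<K, forward
Step 1:
                    D           G           X
  I            0.1201      0.1767      0.7371
  C           -0.1186     0.05929      0.1779
  E          0.001515       0.236       0.915
  solve Keq expr → x = 0.05929; check Q = 7.8770e+04

x = 0.05929 M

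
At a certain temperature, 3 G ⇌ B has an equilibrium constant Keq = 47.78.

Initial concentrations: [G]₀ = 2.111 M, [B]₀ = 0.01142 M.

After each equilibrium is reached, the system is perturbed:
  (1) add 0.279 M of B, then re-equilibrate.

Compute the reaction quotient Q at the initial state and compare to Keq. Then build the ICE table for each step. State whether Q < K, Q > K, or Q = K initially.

Q₀ = 0.001214; Q < K (proceeds forward)

Q₀ = 0.001214 vs Keq = 47.78 ⇒ Q<K, forward
Step 1:
                    G           B
  I             2.111     0.01142
  C            -1.874      0.6247
  E             0.237      0.6361
  solve Keq expr → x = 0.6247; check Q = 47.78
Then add 0.279 M of B.
Step 2:
                    G           B
  I             0.237      0.9151
  C           0.02958    -0.00986
  E            0.2666      0.9052
  solve Keq expr → x = -0.00986; check Q = 47.78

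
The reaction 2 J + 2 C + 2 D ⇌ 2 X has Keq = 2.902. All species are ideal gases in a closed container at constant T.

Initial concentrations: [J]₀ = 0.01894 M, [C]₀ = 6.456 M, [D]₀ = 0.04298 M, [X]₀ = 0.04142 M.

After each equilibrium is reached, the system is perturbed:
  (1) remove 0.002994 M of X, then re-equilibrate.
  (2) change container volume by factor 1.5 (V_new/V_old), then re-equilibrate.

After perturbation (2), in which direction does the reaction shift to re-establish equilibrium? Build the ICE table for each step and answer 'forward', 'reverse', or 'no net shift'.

Q₀ = 62.12 vs Keq = 2.902 ⇒ Q>K, reverse
Step 1:
                   J          C          D          X
  init       0.01894      6.456    0.04298    0.04142
  Δ          0.01731    0.01731    0.01731   -0.01731
  eq         0.03625      6.473    0.06029    0.02411
  solve Keq expr → x = -0.008657; check Q = 2.902
Then remove 0.002994 M of X.
Step 2:
                   J          C          D          X
  init       0.03625      6.473    0.06029    0.02111
  Δ        -0.001459  -0.001459  -0.001459   0.001459
  eq          0.0348      6.472    0.05884    0.02257
  solve Keq expr → x = 7.2950e-04; check Q = 2.902
Then change container volume by factor 1.5 (V_new/V_old).
Step 3:
                   J          C          D          X
  init        0.0232      4.315    0.03922    0.01505
  Δ         0.005566   0.005566   0.005566  -0.005566
  eq         0.02876       4.32    0.04479   0.009481
  solve Keq expr → x = -0.002783; check Q = 2.902

Direction: reverse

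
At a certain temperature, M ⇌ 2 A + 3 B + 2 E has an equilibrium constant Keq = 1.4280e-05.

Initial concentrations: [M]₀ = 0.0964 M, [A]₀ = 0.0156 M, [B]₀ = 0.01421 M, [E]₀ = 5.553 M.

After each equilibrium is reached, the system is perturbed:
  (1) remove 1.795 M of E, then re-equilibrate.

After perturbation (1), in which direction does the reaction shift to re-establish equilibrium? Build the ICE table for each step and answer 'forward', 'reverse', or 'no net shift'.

Direction: forward

Q₀ = 2.2336e-07 vs Keq = 1.4280e-05 ⇒ Q<K, forward
Step 1:
                   M          A          B          E
  I           0.0964     0.0156    0.01421      5.553
  C        -0.007186    0.01437    0.02156    0.01437
  E          0.08921    0.02997    0.03577      5.567
  solve Keq expr → x = 0.007186; check Q = 1.4280e-05
Then remove 1.795 M of E.
Step 2:
                   M          A          B          E
  I          0.08921    0.02997    0.03577      3.772
  C         -0.00211    0.00422    0.00633    0.00422
  E           0.0871    0.03419     0.0421      3.777
  solve Keq expr → x = 0.00211; check Q = 1.4280e-05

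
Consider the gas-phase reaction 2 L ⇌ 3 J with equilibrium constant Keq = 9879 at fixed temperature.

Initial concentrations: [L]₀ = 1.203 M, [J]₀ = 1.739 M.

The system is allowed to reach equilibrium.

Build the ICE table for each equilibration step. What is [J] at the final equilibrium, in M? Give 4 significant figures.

Q₀ = 3.634 vs Keq = 9879 ⇒ Q<K, forward
Step 1:
                   L          J
  init         1.203      1.739
  Δ           -1.139      1.708
  eq         0.06439      3.447
  solve Keq expr → x = 0.5693; check Q = 9879

[J]_eq = 3.447 M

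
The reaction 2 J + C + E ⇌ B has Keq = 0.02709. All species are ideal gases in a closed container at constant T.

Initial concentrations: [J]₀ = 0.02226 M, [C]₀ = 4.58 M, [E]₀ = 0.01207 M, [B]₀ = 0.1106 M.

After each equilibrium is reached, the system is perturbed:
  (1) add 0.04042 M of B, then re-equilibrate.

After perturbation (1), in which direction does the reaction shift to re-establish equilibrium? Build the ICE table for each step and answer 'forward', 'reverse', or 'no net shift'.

Direction: reverse

Q₀ = 4038 vs Keq = 0.02709 ⇒ Q>K, reverse
Step 1:
                    J           C           E           B
  Initial     0.02226        4.58     0.01207      0.1106
  Change       0.2194      0.1097      0.1097     -0.1097
  Equil        0.2417        4.69      0.1218  9.0337e-04
  solve Keq expr → x = -0.1097; check Q = 0.02709
Then add 0.04042 M of B.
Step 2:
                    J           C           E           B
  Initial      0.2417        4.69      0.1218     0.04132
  Change      0.07842     0.03921     0.03921    -0.03921
  Equil        0.3201       4.729       0.161    0.002113
  solve Keq expr → x = -0.03921; check Q = 0.02709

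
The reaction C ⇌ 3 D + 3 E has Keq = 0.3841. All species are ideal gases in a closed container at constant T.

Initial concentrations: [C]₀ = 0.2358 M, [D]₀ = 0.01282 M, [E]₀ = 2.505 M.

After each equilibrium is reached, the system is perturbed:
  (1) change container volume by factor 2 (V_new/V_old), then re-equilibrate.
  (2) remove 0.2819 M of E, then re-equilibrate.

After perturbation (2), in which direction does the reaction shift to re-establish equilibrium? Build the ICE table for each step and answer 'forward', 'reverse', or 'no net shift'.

Q₀ = 1.4046e-04 vs Keq = 0.3841 ⇒ Q<K, forward
Step 1:
                    C           D           E
  Initial      0.2358     0.01282       2.505
  Change     -0.04809      0.1443      0.1443
  Equil        0.1877      0.1571       2.649
  solve Keq expr → x = 0.04809; check Q = 0.3841
Then change container volume by factor 2 (V_new/V_old).
Step 2:
                    C           D           E
  Initial     0.09385     0.07855       1.325
  Change     -0.03813      0.1144      0.1144
  Equil       0.05572      0.1929       1.439
  solve Keq expr → x = 0.03813; check Q = 0.3841
Then remove 0.2819 M of E.
Step 3:
                    C           D           E
  Initial     0.05572      0.1929       1.157
  Change    -0.009226     0.02768     0.02768
  Equil        0.0465      0.2206       1.185
  solve Keq expr → x = 0.009226; check Q = 0.3841

Direction: forward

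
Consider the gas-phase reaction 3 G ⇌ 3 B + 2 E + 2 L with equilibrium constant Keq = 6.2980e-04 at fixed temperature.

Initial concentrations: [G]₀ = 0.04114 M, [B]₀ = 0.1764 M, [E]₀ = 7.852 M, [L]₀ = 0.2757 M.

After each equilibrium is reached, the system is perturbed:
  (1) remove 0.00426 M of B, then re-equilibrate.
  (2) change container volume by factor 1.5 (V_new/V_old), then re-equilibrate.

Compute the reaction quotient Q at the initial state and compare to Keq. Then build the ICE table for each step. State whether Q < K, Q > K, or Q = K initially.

Q₀ = 369.4; Q > K (proceeds reverse)

Q₀ = 369.4 vs Keq = 6.2980e-04 ⇒ Q>K, reverse
Step 1:
                    G           B           E           L
  I           0.04114      0.1764       7.852      0.2757
  C            0.1618     -0.1618     -0.1079     -0.1079
  E            0.2029     0.01461       7.744      0.1678
  solve Keq expr → x = -0.05393; check Q = 6.2980e-04
Then remove 0.00426 M of B.
Step 2:
                    G           B           E           L
  I            0.2029     0.01035       7.744      0.1678
  C         -0.003837    0.003837    0.002558    0.002558
  E            0.1991     0.01418       7.747      0.1704
  solve Keq expr → x = 0.001279; check Q = 6.2980e-04
Then change container volume by factor 1.5 (V_new/V_old).
Step 3:
                    G           B           E           L
  I            0.1327    0.009455       5.164      0.1136
  C         -0.005732    0.005732    0.003822    0.003822
  E             0.127     0.01519       5.168      0.1174
  solve Keq expr → x = 0.001911; check Q = 6.2980e-04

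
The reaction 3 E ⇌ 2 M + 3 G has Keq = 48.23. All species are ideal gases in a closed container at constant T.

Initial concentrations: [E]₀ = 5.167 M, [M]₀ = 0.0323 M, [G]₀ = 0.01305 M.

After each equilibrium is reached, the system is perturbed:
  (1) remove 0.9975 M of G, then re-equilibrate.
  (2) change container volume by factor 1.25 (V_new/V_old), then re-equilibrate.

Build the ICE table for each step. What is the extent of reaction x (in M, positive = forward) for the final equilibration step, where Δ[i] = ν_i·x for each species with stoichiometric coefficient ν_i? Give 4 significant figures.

x = 0.03136 M

Q₀ = 1.6808e-11 vs Keq = 48.23 ⇒ Q<K, forward
Step 1:
                  E         M         G
  I           5.167    0.0323   0.01305
  C          -3.474     2.316     3.474
  E           1.693     2.348     3.487
  solve Keq expr → x = 1.158; check Q = 48.23
Then remove 0.9975 M of G.
Step 2:
                  E         M         G
  I           1.693     2.348      2.49
  C         -0.2788    0.1859    0.2788
  E           1.414     2.534     2.769
  solve Keq expr → x = 0.09294; check Q = 48.23
Then change container volume by factor 1.25 (V_new/V_old).
Step 3:
                  E         M         G
  I           1.131     2.028     2.215
  C        -0.09409   0.06273   0.09409
  E           1.037      2.09     2.309
  solve Keq expr → x = 0.03136; check Q = 48.23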